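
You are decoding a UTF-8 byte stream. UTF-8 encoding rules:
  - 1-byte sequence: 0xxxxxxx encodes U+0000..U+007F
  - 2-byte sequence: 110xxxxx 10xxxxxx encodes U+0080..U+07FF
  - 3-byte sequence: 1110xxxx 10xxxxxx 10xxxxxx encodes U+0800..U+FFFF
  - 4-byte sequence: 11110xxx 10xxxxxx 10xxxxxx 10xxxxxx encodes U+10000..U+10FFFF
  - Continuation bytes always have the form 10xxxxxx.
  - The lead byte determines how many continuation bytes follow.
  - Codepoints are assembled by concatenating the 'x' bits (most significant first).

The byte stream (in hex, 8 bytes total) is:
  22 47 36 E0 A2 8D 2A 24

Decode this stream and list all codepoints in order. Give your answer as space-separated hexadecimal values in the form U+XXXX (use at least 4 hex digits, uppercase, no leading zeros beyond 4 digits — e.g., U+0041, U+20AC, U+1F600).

Answer: U+0022 U+0047 U+0036 U+088D U+002A U+0024

Derivation:
Byte[0]=22: 1-byte ASCII. cp=U+0022
Byte[1]=47: 1-byte ASCII. cp=U+0047
Byte[2]=36: 1-byte ASCII. cp=U+0036
Byte[3]=E0: 3-byte lead, need 2 cont bytes. acc=0x0
Byte[4]=A2: continuation. acc=(acc<<6)|0x22=0x22
Byte[5]=8D: continuation. acc=(acc<<6)|0x0D=0x88D
Completed: cp=U+088D (starts at byte 3)
Byte[6]=2A: 1-byte ASCII. cp=U+002A
Byte[7]=24: 1-byte ASCII. cp=U+0024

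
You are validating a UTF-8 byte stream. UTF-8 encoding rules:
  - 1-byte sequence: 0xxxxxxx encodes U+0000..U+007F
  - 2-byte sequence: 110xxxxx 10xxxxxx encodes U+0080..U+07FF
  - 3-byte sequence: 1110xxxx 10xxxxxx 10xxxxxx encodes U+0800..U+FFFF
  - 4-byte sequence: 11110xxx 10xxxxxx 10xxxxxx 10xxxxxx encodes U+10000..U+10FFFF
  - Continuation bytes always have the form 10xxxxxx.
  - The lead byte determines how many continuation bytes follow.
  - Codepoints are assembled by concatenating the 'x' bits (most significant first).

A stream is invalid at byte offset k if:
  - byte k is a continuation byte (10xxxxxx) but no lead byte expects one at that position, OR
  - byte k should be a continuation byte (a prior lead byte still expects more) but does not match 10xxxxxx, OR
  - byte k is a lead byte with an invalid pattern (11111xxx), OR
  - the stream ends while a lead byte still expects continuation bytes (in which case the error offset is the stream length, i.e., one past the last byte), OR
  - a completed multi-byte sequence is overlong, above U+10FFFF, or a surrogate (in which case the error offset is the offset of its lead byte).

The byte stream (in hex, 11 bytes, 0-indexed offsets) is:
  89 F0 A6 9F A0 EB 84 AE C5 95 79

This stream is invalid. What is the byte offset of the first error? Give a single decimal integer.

Byte[0]=89: INVALID lead byte (not 0xxx/110x/1110/11110)

Answer: 0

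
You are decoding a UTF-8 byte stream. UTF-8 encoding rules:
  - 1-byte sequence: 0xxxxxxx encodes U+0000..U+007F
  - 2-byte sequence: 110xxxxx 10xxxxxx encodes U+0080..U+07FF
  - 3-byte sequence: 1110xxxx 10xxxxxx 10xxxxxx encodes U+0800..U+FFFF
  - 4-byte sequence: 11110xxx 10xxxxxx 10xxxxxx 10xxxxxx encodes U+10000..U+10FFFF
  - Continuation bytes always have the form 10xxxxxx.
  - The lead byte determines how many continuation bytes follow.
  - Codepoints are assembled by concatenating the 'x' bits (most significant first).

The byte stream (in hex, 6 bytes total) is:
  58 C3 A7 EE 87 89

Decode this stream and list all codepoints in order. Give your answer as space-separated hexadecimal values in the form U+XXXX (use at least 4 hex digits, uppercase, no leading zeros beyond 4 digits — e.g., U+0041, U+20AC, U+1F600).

Answer: U+0058 U+00E7 U+E1C9

Derivation:
Byte[0]=58: 1-byte ASCII. cp=U+0058
Byte[1]=C3: 2-byte lead, need 1 cont bytes. acc=0x3
Byte[2]=A7: continuation. acc=(acc<<6)|0x27=0xE7
Completed: cp=U+00E7 (starts at byte 1)
Byte[3]=EE: 3-byte lead, need 2 cont bytes. acc=0xE
Byte[4]=87: continuation. acc=(acc<<6)|0x07=0x387
Byte[5]=89: continuation. acc=(acc<<6)|0x09=0xE1C9
Completed: cp=U+E1C9 (starts at byte 3)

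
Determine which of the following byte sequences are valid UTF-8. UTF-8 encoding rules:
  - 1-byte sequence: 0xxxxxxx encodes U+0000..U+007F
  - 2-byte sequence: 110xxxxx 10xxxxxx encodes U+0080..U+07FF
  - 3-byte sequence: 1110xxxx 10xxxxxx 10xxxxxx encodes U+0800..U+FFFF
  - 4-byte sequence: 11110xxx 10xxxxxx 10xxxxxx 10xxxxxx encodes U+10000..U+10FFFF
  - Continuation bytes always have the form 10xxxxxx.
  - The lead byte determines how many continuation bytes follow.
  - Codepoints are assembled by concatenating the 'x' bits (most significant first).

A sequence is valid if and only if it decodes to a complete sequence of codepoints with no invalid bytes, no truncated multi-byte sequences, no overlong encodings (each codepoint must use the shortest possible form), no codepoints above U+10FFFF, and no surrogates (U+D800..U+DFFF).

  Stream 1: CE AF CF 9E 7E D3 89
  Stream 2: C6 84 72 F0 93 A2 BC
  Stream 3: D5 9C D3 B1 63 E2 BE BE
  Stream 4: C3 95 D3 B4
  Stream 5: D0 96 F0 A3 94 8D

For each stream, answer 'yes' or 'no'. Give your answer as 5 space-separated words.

Stream 1: decodes cleanly. VALID
Stream 2: decodes cleanly. VALID
Stream 3: decodes cleanly. VALID
Stream 4: decodes cleanly. VALID
Stream 5: decodes cleanly. VALID

Answer: yes yes yes yes yes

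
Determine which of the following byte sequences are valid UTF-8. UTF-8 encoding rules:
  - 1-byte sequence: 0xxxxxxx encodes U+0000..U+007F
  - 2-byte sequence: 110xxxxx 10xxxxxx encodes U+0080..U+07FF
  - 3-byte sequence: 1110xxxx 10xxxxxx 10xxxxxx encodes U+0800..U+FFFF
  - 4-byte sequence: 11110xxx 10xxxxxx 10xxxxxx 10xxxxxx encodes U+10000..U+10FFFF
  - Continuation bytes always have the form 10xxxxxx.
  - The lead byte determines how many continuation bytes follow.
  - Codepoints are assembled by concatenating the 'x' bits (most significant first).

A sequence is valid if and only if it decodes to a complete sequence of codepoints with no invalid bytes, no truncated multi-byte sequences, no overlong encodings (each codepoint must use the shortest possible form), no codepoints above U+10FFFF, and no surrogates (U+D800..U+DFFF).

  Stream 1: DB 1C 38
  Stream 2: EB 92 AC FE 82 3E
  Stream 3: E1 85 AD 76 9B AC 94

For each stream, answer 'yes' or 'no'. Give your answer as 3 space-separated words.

Answer: no no no

Derivation:
Stream 1: error at byte offset 1. INVALID
Stream 2: error at byte offset 3. INVALID
Stream 3: error at byte offset 4. INVALID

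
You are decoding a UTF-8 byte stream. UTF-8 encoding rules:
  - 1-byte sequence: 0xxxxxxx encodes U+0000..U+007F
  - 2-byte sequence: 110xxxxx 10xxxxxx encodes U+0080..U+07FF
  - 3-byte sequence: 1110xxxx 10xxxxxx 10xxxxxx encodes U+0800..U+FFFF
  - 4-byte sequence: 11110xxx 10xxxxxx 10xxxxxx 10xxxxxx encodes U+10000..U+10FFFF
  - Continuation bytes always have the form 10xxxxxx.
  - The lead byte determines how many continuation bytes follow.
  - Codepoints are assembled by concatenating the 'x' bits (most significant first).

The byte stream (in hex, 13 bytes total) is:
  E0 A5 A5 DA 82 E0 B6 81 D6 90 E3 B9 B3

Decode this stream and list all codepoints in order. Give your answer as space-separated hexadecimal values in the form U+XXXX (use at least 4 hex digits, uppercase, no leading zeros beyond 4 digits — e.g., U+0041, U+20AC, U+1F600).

Byte[0]=E0: 3-byte lead, need 2 cont bytes. acc=0x0
Byte[1]=A5: continuation. acc=(acc<<6)|0x25=0x25
Byte[2]=A5: continuation. acc=(acc<<6)|0x25=0x965
Completed: cp=U+0965 (starts at byte 0)
Byte[3]=DA: 2-byte lead, need 1 cont bytes. acc=0x1A
Byte[4]=82: continuation. acc=(acc<<6)|0x02=0x682
Completed: cp=U+0682 (starts at byte 3)
Byte[5]=E0: 3-byte lead, need 2 cont bytes. acc=0x0
Byte[6]=B6: continuation. acc=(acc<<6)|0x36=0x36
Byte[7]=81: continuation. acc=(acc<<6)|0x01=0xD81
Completed: cp=U+0D81 (starts at byte 5)
Byte[8]=D6: 2-byte lead, need 1 cont bytes. acc=0x16
Byte[9]=90: continuation. acc=(acc<<6)|0x10=0x590
Completed: cp=U+0590 (starts at byte 8)
Byte[10]=E3: 3-byte lead, need 2 cont bytes. acc=0x3
Byte[11]=B9: continuation. acc=(acc<<6)|0x39=0xF9
Byte[12]=B3: continuation. acc=(acc<<6)|0x33=0x3E73
Completed: cp=U+3E73 (starts at byte 10)

Answer: U+0965 U+0682 U+0D81 U+0590 U+3E73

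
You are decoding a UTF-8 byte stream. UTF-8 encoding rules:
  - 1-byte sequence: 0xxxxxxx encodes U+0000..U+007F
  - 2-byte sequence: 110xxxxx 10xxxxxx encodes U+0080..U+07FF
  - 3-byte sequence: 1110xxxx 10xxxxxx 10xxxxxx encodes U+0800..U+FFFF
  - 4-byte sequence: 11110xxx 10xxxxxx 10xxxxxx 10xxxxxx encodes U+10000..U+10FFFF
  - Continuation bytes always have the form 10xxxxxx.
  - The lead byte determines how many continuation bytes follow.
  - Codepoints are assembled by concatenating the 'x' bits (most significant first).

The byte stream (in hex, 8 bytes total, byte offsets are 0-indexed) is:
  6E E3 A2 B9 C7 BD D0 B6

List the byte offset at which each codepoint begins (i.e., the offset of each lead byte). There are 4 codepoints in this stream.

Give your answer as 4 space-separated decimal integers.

Byte[0]=6E: 1-byte ASCII. cp=U+006E
Byte[1]=E3: 3-byte lead, need 2 cont bytes. acc=0x3
Byte[2]=A2: continuation. acc=(acc<<6)|0x22=0xE2
Byte[3]=B9: continuation. acc=(acc<<6)|0x39=0x38B9
Completed: cp=U+38B9 (starts at byte 1)
Byte[4]=C7: 2-byte lead, need 1 cont bytes. acc=0x7
Byte[5]=BD: continuation. acc=(acc<<6)|0x3D=0x1FD
Completed: cp=U+01FD (starts at byte 4)
Byte[6]=D0: 2-byte lead, need 1 cont bytes. acc=0x10
Byte[7]=B6: continuation. acc=(acc<<6)|0x36=0x436
Completed: cp=U+0436 (starts at byte 6)

Answer: 0 1 4 6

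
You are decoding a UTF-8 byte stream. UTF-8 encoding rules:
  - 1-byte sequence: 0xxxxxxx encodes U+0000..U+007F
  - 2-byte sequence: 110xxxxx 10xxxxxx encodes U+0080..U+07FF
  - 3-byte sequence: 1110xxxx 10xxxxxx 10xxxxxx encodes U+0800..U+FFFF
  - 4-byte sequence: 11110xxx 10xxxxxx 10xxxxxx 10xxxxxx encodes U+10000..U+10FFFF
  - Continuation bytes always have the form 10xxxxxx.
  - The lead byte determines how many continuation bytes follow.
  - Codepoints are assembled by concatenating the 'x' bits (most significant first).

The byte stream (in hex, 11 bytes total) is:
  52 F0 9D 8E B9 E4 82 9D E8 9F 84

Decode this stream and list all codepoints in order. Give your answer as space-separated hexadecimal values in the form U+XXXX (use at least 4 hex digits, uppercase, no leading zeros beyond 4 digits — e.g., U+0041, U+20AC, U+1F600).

Byte[0]=52: 1-byte ASCII. cp=U+0052
Byte[1]=F0: 4-byte lead, need 3 cont bytes. acc=0x0
Byte[2]=9D: continuation. acc=(acc<<6)|0x1D=0x1D
Byte[3]=8E: continuation. acc=(acc<<6)|0x0E=0x74E
Byte[4]=B9: continuation. acc=(acc<<6)|0x39=0x1D3B9
Completed: cp=U+1D3B9 (starts at byte 1)
Byte[5]=E4: 3-byte lead, need 2 cont bytes. acc=0x4
Byte[6]=82: continuation. acc=(acc<<6)|0x02=0x102
Byte[7]=9D: continuation. acc=(acc<<6)|0x1D=0x409D
Completed: cp=U+409D (starts at byte 5)
Byte[8]=E8: 3-byte lead, need 2 cont bytes. acc=0x8
Byte[9]=9F: continuation. acc=(acc<<6)|0x1F=0x21F
Byte[10]=84: continuation. acc=(acc<<6)|0x04=0x87C4
Completed: cp=U+87C4 (starts at byte 8)

Answer: U+0052 U+1D3B9 U+409D U+87C4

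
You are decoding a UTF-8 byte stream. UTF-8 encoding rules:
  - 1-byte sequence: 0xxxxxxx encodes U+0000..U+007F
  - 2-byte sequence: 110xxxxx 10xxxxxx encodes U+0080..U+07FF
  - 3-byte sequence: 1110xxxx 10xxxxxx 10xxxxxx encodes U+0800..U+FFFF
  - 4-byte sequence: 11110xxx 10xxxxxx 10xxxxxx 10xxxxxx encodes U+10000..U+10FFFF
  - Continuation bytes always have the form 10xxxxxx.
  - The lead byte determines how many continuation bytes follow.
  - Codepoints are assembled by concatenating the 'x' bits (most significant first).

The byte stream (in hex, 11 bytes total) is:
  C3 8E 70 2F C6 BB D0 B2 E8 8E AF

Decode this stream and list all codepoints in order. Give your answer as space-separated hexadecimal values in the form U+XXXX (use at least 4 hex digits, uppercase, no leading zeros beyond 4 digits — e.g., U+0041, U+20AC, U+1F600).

Byte[0]=C3: 2-byte lead, need 1 cont bytes. acc=0x3
Byte[1]=8E: continuation. acc=(acc<<6)|0x0E=0xCE
Completed: cp=U+00CE (starts at byte 0)
Byte[2]=70: 1-byte ASCII. cp=U+0070
Byte[3]=2F: 1-byte ASCII. cp=U+002F
Byte[4]=C6: 2-byte lead, need 1 cont bytes. acc=0x6
Byte[5]=BB: continuation. acc=(acc<<6)|0x3B=0x1BB
Completed: cp=U+01BB (starts at byte 4)
Byte[6]=D0: 2-byte lead, need 1 cont bytes. acc=0x10
Byte[7]=B2: continuation. acc=(acc<<6)|0x32=0x432
Completed: cp=U+0432 (starts at byte 6)
Byte[8]=E8: 3-byte lead, need 2 cont bytes. acc=0x8
Byte[9]=8E: continuation. acc=(acc<<6)|0x0E=0x20E
Byte[10]=AF: continuation. acc=(acc<<6)|0x2F=0x83AF
Completed: cp=U+83AF (starts at byte 8)

Answer: U+00CE U+0070 U+002F U+01BB U+0432 U+83AF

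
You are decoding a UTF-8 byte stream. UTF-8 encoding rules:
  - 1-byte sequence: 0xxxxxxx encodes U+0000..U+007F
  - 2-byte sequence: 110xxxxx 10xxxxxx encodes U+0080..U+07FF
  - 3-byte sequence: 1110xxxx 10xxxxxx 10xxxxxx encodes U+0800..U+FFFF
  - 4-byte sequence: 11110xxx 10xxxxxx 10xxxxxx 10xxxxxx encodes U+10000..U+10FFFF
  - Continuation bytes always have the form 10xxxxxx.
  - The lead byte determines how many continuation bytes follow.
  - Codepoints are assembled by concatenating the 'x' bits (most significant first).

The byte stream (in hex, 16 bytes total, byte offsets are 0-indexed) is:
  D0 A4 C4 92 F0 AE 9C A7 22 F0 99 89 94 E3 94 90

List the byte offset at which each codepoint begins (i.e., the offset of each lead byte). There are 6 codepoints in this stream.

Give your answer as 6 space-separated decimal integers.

Byte[0]=D0: 2-byte lead, need 1 cont bytes. acc=0x10
Byte[1]=A4: continuation. acc=(acc<<6)|0x24=0x424
Completed: cp=U+0424 (starts at byte 0)
Byte[2]=C4: 2-byte lead, need 1 cont bytes. acc=0x4
Byte[3]=92: continuation. acc=(acc<<6)|0x12=0x112
Completed: cp=U+0112 (starts at byte 2)
Byte[4]=F0: 4-byte lead, need 3 cont bytes. acc=0x0
Byte[5]=AE: continuation. acc=(acc<<6)|0x2E=0x2E
Byte[6]=9C: continuation. acc=(acc<<6)|0x1C=0xB9C
Byte[7]=A7: continuation. acc=(acc<<6)|0x27=0x2E727
Completed: cp=U+2E727 (starts at byte 4)
Byte[8]=22: 1-byte ASCII. cp=U+0022
Byte[9]=F0: 4-byte lead, need 3 cont bytes. acc=0x0
Byte[10]=99: continuation. acc=(acc<<6)|0x19=0x19
Byte[11]=89: continuation. acc=(acc<<6)|0x09=0x649
Byte[12]=94: continuation. acc=(acc<<6)|0x14=0x19254
Completed: cp=U+19254 (starts at byte 9)
Byte[13]=E3: 3-byte lead, need 2 cont bytes. acc=0x3
Byte[14]=94: continuation. acc=(acc<<6)|0x14=0xD4
Byte[15]=90: continuation. acc=(acc<<6)|0x10=0x3510
Completed: cp=U+3510 (starts at byte 13)

Answer: 0 2 4 8 9 13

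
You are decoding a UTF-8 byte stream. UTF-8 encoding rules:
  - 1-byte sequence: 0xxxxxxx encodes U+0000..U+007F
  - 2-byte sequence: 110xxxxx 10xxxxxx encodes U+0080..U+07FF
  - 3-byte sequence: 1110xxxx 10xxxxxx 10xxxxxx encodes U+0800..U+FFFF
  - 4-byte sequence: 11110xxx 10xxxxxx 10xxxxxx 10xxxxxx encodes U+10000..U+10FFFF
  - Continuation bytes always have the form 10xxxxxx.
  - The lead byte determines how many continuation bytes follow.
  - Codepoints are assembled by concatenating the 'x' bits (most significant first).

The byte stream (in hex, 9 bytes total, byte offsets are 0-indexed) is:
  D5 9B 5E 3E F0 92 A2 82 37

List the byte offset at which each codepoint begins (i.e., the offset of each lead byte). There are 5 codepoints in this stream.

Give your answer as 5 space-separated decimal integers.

Byte[0]=D5: 2-byte lead, need 1 cont bytes. acc=0x15
Byte[1]=9B: continuation. acc=(acc<<6)|0x1B=0x55B
Completed: cp=U+055B (starts at byte 0)
Byte[2]=5E: 1-byte ASCII. cp=U+005E
Byte[3]=3E: 1-byte ASCII. cp=U+003E
Byte[4]=F0: 4-byte lead, need 3 cont bytes. acc=0x0
Byte[5]=92: continuation. acc=(acc<<6)|0x12=0x12
Byte[6]=A2: continuation. acc=(acc<<6)|0x22=0x4A2
Byte[7]=82: continuation. acc=(acc<<6)|0x02=0x12882
Completed: cp=U+12882 (starts at byte 4)
Byte[8]=37: 1-byte ASCII. cp=U+0037

Answer: 0 2 3 4 8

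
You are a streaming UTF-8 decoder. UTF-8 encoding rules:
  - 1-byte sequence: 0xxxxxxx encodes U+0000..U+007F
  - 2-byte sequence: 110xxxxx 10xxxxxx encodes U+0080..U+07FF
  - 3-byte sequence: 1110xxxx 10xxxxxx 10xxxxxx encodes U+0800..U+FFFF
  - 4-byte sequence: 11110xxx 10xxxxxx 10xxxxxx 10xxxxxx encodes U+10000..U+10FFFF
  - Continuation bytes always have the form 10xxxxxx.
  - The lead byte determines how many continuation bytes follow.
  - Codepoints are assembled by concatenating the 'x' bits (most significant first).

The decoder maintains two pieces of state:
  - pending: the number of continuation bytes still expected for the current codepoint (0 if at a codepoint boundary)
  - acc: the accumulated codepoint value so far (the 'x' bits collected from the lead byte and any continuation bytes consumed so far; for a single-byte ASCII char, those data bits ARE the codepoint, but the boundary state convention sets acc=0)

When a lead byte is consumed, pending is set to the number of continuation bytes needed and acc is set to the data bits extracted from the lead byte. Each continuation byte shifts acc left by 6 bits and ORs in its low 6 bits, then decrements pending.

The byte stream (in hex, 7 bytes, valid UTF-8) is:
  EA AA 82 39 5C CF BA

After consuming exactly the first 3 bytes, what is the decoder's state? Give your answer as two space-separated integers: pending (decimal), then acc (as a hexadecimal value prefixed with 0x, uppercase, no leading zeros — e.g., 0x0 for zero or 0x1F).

Answer: 0 0xAA82

Derivation:
Byte[0]=EA: 3-byte lead. pending=2, acc=0xA
Byte[1]=AA: continuation. acc=(acc<<6)|0x2A=0x2AA, pending=1
Byte[2]=82: continuation. acc=(acc<<6)|0x02=0xAA82, pending=0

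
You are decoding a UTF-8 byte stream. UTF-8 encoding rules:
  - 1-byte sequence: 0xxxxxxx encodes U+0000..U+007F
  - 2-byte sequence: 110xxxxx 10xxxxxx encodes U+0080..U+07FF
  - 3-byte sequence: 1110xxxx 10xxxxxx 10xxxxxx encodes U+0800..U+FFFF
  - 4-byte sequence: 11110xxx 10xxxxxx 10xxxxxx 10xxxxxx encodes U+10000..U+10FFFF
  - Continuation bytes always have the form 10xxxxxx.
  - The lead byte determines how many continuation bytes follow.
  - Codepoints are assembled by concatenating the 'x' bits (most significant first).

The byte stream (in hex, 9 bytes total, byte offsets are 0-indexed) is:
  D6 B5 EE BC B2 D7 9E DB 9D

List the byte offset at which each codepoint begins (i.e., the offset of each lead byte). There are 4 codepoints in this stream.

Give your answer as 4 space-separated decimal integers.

Byte[0]=D6: 2-byte lead, need 1 cont bytes. acc=0x16
Byte[1]=B5: continuation. acc=(acc<<6)|0x35=0x5B5
Completed: cp=U+05B5 (starts at byte 0)
Byte[2]=EE: 3-byte lead, need 2 cont bytes. acc=0xE
Byte[3]=BC: continuation. acc=(acc<<6)|0x3C=0x3BC
Byte[4]=B2: continuation. acc=(acc<<6)|0x32=0xEF32
Completed: cp=U+EF32 (starts at byte 2)
Byte[5]=D7: 2-byte lead, need 1 cont bytes. acc=0x17
Byte[6]=9E: continuation. acc=(acc<<6)|0x1E=0x5DE
Completed: cp=U+05DE (starts at byte 5)
Byte[7]=DB: 2-byte lead, need 1 cont bytes. acc=0x1B
Byte[8]=9D: continuation. acc=(acc<<6)|0x1D=0x6DD
Completed: cp=U+06DD (starts at byte 7)

Answer: 0 2 5 7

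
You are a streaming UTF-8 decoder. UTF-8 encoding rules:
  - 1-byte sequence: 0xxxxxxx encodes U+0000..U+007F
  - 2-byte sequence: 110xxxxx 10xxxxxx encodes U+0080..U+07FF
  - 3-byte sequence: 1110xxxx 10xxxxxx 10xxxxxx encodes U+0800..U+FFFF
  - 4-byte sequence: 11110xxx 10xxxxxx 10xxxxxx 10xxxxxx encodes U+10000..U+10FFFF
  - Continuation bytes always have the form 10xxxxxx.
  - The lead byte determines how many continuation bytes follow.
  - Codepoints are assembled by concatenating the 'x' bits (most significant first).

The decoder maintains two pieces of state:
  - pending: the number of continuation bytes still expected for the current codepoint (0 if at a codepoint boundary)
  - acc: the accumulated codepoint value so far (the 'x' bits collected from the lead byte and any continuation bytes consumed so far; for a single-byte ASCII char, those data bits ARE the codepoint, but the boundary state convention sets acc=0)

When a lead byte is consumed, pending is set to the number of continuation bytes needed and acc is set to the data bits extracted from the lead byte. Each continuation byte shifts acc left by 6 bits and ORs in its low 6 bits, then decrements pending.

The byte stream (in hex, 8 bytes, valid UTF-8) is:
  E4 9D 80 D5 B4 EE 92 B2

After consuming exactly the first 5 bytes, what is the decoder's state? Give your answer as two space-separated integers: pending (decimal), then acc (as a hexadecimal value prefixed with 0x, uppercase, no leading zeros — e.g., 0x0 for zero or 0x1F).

Byte[0]=E4: 3-byte lead. pending=2, acc=0x4
Byte[1]=9D: continuation. acc=(acc<<6)|0x1D=0x11D, pending=1
Byte[2]=80: continuation. acc=(acc<<6)|0x00=0x4740, pending=0
Byte[3]=D5: 2-byte lead. pending=1, acc=0x15
Byte[4]=B4: continuation. acc=(acc<<6)|0x34=0x574, pending=0

Answer: 0 0x574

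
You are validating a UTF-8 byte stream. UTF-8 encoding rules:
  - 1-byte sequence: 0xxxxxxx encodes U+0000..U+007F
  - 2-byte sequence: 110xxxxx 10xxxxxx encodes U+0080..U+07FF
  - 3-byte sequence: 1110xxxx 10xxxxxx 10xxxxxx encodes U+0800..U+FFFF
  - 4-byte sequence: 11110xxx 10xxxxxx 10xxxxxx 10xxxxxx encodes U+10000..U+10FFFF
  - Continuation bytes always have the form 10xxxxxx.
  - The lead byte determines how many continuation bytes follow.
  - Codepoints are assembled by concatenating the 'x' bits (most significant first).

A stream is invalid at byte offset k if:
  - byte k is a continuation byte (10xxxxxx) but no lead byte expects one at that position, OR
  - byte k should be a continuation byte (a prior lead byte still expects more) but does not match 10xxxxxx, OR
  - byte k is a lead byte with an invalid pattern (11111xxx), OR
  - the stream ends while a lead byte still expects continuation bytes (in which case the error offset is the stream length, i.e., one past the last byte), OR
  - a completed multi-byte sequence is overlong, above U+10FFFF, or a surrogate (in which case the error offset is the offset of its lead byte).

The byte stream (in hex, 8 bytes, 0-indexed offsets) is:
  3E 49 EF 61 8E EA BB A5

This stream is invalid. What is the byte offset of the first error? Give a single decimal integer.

Answer: 3

Derivation:
Byte[0]=3E: 1-byte ASCII. cp=U+003E
Byte[1]=49: 1-byte ASCII. cp=U+0049
Byte[2]=EF: 3-byte lead, need 2 cont bytes. acc=0xF
Byte[3]=61: expected 10xxxxxx continuation. INVALID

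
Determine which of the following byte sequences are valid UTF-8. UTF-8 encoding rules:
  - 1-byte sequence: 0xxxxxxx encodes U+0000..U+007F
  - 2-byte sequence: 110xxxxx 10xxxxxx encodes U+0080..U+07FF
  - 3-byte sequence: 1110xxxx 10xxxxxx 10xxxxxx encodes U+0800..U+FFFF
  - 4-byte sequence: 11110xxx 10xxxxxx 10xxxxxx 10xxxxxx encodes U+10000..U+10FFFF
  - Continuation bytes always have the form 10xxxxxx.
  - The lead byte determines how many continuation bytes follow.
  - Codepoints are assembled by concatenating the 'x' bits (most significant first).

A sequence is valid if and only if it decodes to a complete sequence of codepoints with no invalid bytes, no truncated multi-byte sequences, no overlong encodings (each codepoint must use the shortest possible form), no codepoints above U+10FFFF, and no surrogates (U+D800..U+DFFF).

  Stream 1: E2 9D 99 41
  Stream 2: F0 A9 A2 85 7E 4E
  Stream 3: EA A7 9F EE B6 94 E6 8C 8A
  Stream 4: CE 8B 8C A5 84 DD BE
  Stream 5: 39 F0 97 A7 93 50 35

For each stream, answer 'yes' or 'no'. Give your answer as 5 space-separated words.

Stream 1: decodes cleanly. VALID
Stream 2: decodes cleanly. VALID
Stream 3: decodes cleanly. VALID
Stream 4: error at byte offset 2. INVALID
Stream 5: decodes cleanly. VALID

Answer: yes yes yes no yes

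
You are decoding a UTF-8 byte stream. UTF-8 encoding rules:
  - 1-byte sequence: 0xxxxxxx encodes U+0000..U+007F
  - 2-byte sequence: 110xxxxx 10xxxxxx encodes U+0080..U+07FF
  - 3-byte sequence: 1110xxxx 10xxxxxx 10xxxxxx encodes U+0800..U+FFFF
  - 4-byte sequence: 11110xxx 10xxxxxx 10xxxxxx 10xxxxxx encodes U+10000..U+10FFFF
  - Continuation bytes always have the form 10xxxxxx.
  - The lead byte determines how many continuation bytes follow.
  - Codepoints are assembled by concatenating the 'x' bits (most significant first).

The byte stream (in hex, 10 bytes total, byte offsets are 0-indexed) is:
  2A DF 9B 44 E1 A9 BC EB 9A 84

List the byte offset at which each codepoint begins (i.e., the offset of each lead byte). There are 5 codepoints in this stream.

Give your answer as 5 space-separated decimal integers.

Byte[0]=2A: 1-byte ASCII. cp=U+002A
Byte[1]=DF: 2-byte lead, need 1 cont bytes. acc=0x1F
Byte[2]=9B: continuation. acc=(acc<<6)|0x1B=0x7DB
Completed: cp=U+07DB (starts at byte 1)
Byte[3]=44: 1-byte ASCII. cp=U+0044
Byte[4]=E1: 3-byte lead, need 2 cont bytes. acc=0x1
Byte[5]=A9: continuation. acc=(acc<<6)|0x29=0x69
Byte[6]=BC: continuation. acc=(acc<<6)|0x3C=0x1A7C
Completed: cp=U+1A7C (starts at byte 4)
Byte[7]=EB: 3-byte lead, need 2 cont bytes. acc=0xB
Byte[8]=9A: continuation. acc=(acc<<6)|0x1A=0x2DA
Byte[9]=84: continuation. acc=(acc<<6)|0x04=0xB684
Completed: cp=U+B684 (starts at byte 7)

Answer: 0 1 3 4 7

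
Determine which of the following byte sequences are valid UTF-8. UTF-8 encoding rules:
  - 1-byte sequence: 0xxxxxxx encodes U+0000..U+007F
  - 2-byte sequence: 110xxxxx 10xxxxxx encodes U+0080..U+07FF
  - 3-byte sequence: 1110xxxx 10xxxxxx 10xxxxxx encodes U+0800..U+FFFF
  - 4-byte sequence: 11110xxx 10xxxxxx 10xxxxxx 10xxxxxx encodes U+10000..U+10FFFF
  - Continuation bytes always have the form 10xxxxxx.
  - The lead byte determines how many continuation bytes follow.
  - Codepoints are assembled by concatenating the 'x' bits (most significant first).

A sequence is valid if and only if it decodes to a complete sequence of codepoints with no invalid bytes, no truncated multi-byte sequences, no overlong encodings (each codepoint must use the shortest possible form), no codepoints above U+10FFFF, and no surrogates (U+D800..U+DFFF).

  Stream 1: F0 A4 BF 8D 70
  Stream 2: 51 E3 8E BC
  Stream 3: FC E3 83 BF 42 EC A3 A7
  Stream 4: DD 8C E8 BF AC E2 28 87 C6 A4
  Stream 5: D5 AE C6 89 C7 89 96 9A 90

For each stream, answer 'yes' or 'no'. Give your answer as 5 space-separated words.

Stream 1: decodes cleanly. VALID
Stream 2: decodes cleanly. VALID
Stream 3: error at byte offset 0. INVALID
Stream 4: error at byte offset 6. INVALID
Stream 5: error at byte offset 6. INVALID

Answer: yes yes no no no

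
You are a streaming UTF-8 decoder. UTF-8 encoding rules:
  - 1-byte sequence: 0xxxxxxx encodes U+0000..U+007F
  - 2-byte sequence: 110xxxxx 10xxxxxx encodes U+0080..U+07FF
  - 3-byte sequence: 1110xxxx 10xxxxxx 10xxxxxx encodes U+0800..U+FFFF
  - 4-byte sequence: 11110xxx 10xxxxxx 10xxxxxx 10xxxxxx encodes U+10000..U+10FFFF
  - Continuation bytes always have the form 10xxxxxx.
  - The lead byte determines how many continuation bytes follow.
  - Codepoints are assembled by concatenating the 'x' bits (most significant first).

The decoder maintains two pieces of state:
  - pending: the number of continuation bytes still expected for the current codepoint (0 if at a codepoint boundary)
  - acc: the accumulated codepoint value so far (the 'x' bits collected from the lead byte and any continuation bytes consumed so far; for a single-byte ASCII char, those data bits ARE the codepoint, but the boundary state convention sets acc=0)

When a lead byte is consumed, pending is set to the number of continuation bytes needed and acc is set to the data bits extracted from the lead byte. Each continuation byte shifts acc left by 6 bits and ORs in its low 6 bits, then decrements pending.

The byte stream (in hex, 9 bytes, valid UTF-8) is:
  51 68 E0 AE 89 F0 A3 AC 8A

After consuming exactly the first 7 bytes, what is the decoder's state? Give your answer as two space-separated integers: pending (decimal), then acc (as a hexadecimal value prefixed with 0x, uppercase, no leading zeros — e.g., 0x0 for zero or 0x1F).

Byte[0]=51: 1-byte. pending=0, acc=0x0
Byte[1]=68: 1-byte. pending=0, acc=0x0
Byte[2]=E0: 3-byte lead. pending=2, acc=0x0
Byte[3]=AE: continuation. acc=(acc<<6)|0x2E=0x2E, pending=1
Byte[4]=89: continuation. acc=(acc<<6)|0x09=0xB89, pending=0
Byte[5]=F0: 4-byte lead. pending=3, acc=0x0
Byte[6]=A3: continuation. acc=(acc<<6)|0x23=0x23, pending=2

Answer: 2 0x23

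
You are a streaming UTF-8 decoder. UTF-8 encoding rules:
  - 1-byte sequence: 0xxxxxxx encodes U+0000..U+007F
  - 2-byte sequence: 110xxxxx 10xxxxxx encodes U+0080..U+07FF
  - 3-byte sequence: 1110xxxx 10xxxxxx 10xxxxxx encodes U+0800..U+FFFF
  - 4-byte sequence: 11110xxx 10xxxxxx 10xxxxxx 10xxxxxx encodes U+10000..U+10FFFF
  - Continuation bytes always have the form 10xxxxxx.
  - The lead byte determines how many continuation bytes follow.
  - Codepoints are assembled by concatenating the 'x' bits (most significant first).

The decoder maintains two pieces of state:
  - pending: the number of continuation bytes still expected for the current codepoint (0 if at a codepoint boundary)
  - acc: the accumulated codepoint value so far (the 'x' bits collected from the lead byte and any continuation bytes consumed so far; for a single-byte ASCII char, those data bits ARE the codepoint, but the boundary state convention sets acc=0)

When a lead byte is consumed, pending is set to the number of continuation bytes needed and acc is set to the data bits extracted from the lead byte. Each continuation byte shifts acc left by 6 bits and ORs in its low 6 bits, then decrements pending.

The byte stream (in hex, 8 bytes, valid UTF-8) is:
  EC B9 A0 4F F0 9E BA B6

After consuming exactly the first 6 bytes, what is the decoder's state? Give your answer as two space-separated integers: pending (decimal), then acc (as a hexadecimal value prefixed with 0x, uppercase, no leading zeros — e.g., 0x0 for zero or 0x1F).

Answer: 2 0x1E

Derivation:
Byte[0]=EC: 3-byte lead. pending=2, acc=0xC
Byte[1]=B9: continuation. acc=(acc<<6)|0x39=0x339, pending=1
Byte[2]=A0: continuation. acc=(acc<<6)|0x20=0xCE60, pending=0
Byte[3]=4F: 1-byte. pending=0, acc=0x0
Byte[4]=F0: 4-byte lead. pending=3, acc=0x0
Byte[5]=9E: continuation. acc=(acc<<6)|0x1E=0x1E, pending=2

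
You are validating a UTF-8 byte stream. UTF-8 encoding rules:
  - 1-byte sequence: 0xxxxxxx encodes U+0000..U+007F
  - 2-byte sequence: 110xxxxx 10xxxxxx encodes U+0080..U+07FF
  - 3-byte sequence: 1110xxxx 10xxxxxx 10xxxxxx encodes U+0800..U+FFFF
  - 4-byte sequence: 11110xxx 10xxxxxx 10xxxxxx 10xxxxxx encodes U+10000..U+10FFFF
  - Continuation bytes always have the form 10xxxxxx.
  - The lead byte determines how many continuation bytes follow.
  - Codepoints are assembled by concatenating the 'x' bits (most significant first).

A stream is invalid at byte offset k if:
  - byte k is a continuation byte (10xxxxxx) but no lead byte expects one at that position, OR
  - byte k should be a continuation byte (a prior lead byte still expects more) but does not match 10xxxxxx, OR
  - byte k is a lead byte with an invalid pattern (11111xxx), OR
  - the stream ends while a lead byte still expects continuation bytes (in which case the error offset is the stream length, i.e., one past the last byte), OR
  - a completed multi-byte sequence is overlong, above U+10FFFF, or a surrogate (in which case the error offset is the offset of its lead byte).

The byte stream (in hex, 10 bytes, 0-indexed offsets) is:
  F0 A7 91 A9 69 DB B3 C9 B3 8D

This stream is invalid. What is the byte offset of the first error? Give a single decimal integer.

Byte[0]=F0: 4-byte lead, need 3 cont bytes. acc=0x0
Byte[1]=A7: continuation. acc=(acc<<6)|0x27=0x27
Byte[2]=91: continuation. acc=(acc<<6)|0x11=0x9D1
Byte[3]=A9: continuation. acc=(acc<<6)|0x29=0x27469
Completed: cp=U+27469 (starts at byte 0)
Byte[4]=69: 1-byte ASCII. cp=U+0069
Byte[5]=DB: 2-byte lead, need 1 cont bytes. acc=0x1B
Byte[6]=B3: continuation. acc=(acc<<6)|0x33=0x6F3
Completed: cp=U+06F3 (starts at byte 5)
Byte[7]=C9: 2-byte lead, need 1 cont bytes. acc=0x9
Byte[8]=B3: continuation. acc=(acc<<6)|0x33=0x273
Completed: cp=U+0273 (starts at byte 7)
Byte[9]=8D: INVALID lead byte (not 0xxx/110x/1110/11110)

Answer: 9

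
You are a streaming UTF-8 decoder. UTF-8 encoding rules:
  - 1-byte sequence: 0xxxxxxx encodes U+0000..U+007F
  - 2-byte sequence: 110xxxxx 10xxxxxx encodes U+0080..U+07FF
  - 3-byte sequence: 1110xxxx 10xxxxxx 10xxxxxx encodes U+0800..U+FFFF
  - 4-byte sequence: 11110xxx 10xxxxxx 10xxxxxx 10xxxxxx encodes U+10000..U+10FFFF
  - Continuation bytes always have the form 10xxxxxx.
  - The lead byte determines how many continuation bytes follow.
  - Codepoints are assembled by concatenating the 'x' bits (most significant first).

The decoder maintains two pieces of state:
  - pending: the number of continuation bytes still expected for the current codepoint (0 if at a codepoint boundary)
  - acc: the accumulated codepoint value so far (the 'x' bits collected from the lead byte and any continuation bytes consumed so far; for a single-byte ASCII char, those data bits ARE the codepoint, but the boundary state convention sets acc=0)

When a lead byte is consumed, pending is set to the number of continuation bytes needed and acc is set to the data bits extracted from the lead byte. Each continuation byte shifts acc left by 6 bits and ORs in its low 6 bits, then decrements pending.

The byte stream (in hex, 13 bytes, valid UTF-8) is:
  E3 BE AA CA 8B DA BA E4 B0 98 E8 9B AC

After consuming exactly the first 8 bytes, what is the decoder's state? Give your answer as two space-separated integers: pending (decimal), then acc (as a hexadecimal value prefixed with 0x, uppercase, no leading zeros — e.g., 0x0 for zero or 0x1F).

Answer: 2 0x4

Derivation:
Byte[0]=E3: 3-byte lead. pending=2, acc=0x3
Byte[1]=BE: continuation. acc=(acc<<6)|0x3E=0xFE, pending=1
Byte[2]=AA: continuation. acc=(acc<<6)|0x2A=0x3FAA, pending=0
Byte[3]=CA: 2-byte lead. pending=1, acc=0xA
Byte[4]=8B: continuation. acc=(acc<<6)|0x0B=0x28B, pending=0
Byte[5]=DA: 2-byte lead. pending=1, acc=0x1A
Byte[6]=BA: continuation. acc=(acc<<6)|0x3A=0x6BA, pending=0
Byte[7]=E4: 3-byte lead. pending=2, acc=0x4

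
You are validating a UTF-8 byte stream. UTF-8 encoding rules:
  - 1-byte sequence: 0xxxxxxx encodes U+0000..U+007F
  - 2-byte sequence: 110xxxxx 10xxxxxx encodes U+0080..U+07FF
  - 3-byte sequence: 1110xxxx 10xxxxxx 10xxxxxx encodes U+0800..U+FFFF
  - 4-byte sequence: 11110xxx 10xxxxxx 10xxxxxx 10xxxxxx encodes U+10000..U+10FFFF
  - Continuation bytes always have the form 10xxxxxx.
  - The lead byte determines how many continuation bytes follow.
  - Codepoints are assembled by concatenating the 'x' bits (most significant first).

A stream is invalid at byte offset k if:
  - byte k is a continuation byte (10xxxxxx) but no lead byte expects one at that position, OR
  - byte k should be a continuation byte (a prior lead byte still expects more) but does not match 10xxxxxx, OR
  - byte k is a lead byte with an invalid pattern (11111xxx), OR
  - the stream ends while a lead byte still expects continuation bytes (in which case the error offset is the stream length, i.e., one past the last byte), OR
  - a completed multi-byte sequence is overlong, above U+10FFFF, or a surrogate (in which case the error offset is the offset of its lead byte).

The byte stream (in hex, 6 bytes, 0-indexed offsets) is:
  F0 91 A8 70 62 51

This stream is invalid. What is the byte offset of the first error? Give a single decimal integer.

Byte[0]=F0: 4-byte lead, need 3 cont bytes. acc=0x0
Byte[1]=91: continuation. acc=(acc<<6)|0x11=0x11
Byte[2]=A8: continuation. acc=(acc<<6)|0x28=0x468
Byte[3]=70: expected 10xxxxxx continuation. INVALID

Answer: 3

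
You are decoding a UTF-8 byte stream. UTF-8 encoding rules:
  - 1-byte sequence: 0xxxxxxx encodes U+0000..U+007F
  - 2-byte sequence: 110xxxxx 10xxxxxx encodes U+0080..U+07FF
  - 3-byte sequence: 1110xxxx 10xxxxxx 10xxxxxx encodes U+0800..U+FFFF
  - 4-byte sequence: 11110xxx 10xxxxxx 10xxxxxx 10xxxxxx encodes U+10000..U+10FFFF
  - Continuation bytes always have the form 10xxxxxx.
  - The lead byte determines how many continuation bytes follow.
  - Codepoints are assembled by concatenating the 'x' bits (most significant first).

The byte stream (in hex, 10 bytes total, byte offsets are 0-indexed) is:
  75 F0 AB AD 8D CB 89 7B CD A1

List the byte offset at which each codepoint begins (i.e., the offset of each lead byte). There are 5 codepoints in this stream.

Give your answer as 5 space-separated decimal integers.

Byte[0]=75: 1-byte ASCII. cp=U+0075
Byte[1]=F0: 4-byte lead, need 3 cont bytes. acc=0x0
Byte[2]=AB: continuation. acc=(acc<<6)|0x2B=0x2B
Byte[3]=AD: continuation. acc=(acc<<6)|0x2D=0xAED
Byte[4]=8D: continuation. acc=(acc<<6)|0x0D=0x2BB4D
Completed: cp=U+2BB4D (starts at byte 1)
Byte[5]=CB: 2-byte lead, need 1 cont bytes. acc=0xB
Byte[6]=89: continuation. acc=(acc<<6)|0x09=0x2C9
Completed: cp=U+02C9 (starts at byte 5)
Byte[7]=7B: 1-byte ASCII. cp=U+007B
Byte[8]=CD: 2-byte lead, need 1 cont bytes. acc=0xD
Byte[9]=A1: continuation. acc=(acc<<6)|0x21=0x361
Completed: cp=U+0361 (starts at byte 8)

Answer: 0 1 5 7 8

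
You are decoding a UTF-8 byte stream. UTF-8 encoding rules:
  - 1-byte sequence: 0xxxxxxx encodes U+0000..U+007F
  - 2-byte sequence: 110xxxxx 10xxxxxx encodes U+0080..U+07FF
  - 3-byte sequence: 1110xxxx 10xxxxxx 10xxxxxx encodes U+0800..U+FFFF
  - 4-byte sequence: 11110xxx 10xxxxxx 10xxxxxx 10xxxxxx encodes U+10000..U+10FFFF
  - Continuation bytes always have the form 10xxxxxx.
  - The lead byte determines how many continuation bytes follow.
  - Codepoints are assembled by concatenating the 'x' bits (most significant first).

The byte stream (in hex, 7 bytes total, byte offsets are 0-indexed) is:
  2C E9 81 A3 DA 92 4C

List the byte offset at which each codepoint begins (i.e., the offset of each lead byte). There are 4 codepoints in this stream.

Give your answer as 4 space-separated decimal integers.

Answer: 0 1 4 6

Derivation:
Byte[0]=2C: 1-byte ASCII. cp=U+002C
Byte[1]=E9: 3-byte lead, need 2 cont bytes. acc=0x9
Byte[2]=81: continuation. acc=(acc<<6)|0x01=0x241
Byte[3]=A3: continuation. acc=(acc<<6)|0x23=0x9063
Completed: cp=U+9063 (starts at byte 1)
Byte[4]=DA: 2-byte lead, need 1 cont bytes. acc=0x1A
Byte[5]=92: continuation. acc=(acc<<6)|0x12=0x692
Completed: cp=U+0692 (starts at byte 4)
Byte[6]=4C: 1-byte ASCII. cp=U+004C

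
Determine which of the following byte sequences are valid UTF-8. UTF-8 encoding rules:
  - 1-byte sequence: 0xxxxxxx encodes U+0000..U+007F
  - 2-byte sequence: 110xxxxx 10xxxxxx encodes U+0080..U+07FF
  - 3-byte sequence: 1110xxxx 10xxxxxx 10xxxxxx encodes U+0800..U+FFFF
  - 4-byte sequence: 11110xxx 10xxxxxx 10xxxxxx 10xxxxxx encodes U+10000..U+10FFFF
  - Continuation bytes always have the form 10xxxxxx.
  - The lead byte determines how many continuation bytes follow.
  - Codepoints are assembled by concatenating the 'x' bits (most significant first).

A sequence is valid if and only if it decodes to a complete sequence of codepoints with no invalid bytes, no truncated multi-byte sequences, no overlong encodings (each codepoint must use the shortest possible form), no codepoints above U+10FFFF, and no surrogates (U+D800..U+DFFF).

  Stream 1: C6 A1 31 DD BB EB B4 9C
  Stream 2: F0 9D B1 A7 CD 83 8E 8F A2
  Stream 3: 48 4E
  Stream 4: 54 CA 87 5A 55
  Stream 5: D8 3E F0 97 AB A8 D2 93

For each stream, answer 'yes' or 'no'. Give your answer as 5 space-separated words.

Stream 1: decodes cleanly. VALID
Stream 2: error at byte offset 6. INVALID
Stream 3: decodes cleanly. VALID
Stream 4: decodes cleanly. VALID
Stream 5: error at byte offset 1. INVALID

Answer: yes no yes yes no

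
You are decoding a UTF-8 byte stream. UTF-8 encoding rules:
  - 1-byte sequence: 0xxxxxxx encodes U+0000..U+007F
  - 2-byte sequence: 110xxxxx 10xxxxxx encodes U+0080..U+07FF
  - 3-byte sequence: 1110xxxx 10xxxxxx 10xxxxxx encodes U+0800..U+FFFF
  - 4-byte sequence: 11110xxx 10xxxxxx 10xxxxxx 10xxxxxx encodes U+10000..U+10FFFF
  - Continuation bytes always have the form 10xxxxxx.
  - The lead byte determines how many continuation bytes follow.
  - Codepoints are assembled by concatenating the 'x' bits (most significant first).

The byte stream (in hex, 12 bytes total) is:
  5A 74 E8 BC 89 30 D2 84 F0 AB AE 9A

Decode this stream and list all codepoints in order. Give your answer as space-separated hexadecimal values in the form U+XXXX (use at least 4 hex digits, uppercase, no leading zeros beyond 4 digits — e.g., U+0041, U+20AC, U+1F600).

Byte[0]=5A: 1-byte ASCII. cp=U+005A
Byte[1]=74: 1-byte ASCII. cp=U+0074
Byte[2]=E8: 3-byte lead, need 2 cont bytes. acc=0x8
Byte[3]=BC: continuation. acc=(acc<<6)|0x3C=0x23C
Byte[4]=89: continuation. acc=(acc<<6)|0x09=0x8F09
Completed: cp=U+8F09 (starts at byte 2)
Byte[5]=30: 1-byte ASCII. cp=U+0030
Byte[6]=D2: 2-byte lead, need 1 cont bytes. acc=0x12
Byte[7]=84: continuation. acc=(acc<<6)|0x04=0x484
Completed: cp=U+0484 (starts at byte 6)
Byte[8]=F0: 4-byte lead, need 3 cont bytes. acc=0x0
Byte[9]=AB: continuation. acc=(acc<<6)|0x2B=0x2B
Byte[10]=AE: continuation. acc=(acc<<6)|0x2E=0xAEE
Byte[11]=9A: continuation. acc=(acc<<6)|0x1A=0x2BB9A
Completed: cp=U+2BB9A (starts at byte 8)

Answer: U+005A U+0074 U+8F09 U+0030 U+0484 U+2BB9A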